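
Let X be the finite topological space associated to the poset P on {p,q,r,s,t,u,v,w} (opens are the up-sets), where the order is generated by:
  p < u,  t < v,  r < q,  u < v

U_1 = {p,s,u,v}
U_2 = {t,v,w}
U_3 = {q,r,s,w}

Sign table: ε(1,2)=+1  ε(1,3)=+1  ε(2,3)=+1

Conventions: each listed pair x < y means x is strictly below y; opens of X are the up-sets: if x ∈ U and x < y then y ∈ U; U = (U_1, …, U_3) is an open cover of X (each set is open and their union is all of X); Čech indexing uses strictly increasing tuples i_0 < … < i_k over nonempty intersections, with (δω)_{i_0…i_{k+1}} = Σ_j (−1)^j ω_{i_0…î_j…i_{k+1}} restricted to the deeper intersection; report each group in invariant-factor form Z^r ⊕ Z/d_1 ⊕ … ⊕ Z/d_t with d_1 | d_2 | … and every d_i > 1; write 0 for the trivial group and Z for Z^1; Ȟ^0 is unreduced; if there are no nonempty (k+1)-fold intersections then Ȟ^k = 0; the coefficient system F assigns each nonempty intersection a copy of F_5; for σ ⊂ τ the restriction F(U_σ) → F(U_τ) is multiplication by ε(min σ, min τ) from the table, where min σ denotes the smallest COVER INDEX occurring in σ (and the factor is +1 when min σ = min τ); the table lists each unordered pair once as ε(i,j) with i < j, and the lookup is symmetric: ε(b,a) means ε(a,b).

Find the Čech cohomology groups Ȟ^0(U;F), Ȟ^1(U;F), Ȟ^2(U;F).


intersection data:
  U12={v} U13={s} U23={w}
C dims 3,3; δ0: rk_F5 2
Ȟ^0 = (3 − 2) − 0 = 1, so Ȟ^0 ≅ Z/5
Ȟ^1 = (3 − 0) − 2 = 1, so Ȟ^1 ≅ Z/5
Ȟ^2 = (0 − 0) − 0 = 0, so Ȟ^2 ≅ 0

Ȟ^0 ≅ Z/5, Ȟ^1 ≅ Z/5, Ȟ^2 ≅ 0


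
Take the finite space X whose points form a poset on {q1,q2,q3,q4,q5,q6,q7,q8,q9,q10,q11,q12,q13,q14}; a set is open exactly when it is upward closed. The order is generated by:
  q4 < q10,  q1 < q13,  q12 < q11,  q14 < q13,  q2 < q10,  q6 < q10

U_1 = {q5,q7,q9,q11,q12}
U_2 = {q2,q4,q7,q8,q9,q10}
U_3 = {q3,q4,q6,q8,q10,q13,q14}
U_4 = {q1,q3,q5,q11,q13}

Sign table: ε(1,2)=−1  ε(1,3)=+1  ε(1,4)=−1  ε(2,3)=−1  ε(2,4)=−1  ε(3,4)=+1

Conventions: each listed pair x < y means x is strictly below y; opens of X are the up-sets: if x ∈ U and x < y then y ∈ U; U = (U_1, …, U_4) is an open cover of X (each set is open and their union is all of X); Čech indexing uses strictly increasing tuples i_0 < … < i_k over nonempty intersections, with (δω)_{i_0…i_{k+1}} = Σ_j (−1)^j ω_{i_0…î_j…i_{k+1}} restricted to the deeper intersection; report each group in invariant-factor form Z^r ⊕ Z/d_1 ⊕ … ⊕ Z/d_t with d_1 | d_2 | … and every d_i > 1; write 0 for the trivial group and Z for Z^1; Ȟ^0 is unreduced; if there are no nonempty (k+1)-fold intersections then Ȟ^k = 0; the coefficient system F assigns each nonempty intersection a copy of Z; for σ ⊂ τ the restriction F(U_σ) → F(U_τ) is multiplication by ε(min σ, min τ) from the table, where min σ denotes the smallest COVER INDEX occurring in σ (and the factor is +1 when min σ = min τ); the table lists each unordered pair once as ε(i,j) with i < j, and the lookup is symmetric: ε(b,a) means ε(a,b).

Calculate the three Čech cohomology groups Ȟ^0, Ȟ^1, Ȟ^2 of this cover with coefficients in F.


Ȟ^0 = 0, Ȟ^1 = Z/2, Ȟ^2 = 0

nonempty overlaps:
  U12={q7,q9} U14={q5,q11} U23={q4,q8,q10} U34={q3,q13}
C dims 4,4; δ0: rk 4, SNF 1^3·2
degree 0: 4−4−0 = 0 → Ȟ^0 ≅ 0
degree 1: 4−0−4 = 0 plus torsion [2] → Ȟ^1 ≅ Z/2
degree 2: 0−0−0 = 0 → Ȟ^2 ≅ 0


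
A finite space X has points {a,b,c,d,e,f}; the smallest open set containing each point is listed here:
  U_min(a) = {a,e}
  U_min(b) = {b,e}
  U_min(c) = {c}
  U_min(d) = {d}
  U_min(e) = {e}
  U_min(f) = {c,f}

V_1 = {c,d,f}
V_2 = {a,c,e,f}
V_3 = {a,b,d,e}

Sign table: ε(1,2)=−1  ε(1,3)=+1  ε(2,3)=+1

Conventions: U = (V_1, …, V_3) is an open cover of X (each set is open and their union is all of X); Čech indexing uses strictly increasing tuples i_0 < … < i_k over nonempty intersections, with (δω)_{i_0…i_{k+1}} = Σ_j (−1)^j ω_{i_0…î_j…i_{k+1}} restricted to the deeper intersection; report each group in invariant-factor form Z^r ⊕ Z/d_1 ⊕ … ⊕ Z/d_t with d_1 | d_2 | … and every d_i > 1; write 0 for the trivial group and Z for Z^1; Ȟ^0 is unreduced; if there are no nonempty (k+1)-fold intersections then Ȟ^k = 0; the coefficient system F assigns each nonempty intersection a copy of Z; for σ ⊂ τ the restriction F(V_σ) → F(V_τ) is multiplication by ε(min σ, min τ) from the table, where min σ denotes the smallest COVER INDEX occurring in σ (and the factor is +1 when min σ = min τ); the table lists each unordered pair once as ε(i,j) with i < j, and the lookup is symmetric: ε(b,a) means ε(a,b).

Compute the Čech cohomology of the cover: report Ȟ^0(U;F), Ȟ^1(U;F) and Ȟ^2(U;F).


Ȟ^0 = 0,  Ȟ^1 = Z/2,  Ȟ^2 = 0

nerve of the cover:
  V12={c,f} V13={d} V23={a,e}
C dims 3,3; δ0: rk 3, SNF 1^2·2
Ȟ^0 = (3 − 3) − 0 = 0, so Ȟ^0 ≅ 0
Ȟ^1 = (3 − 0) − 3 = 0 plus torsion [2], so Ȟ^1 ≅ Z/2
Ȟ^2 = (0 − 0) − 0 = 0, so Ȟ^2 ≅ 0


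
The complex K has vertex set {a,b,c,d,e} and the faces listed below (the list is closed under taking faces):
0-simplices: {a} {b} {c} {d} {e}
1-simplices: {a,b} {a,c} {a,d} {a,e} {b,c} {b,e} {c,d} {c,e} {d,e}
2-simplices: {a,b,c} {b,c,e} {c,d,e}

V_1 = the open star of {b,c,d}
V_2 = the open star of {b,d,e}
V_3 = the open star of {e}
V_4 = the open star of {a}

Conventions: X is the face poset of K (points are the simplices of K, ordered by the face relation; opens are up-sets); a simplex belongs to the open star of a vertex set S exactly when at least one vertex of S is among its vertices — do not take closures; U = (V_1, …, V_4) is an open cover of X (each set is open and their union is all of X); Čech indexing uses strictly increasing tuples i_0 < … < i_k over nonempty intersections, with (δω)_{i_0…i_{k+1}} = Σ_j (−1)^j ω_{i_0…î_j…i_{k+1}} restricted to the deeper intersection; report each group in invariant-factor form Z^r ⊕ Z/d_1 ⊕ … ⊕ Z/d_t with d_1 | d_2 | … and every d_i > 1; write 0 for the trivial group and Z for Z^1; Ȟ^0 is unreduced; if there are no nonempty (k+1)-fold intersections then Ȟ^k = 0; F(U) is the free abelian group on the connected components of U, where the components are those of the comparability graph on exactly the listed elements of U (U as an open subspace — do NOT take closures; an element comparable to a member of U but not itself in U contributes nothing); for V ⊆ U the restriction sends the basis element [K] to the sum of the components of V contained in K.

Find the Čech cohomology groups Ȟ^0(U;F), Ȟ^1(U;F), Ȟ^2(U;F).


Ȟ^0 = Z, Ȟ^1 = Z^2 and Ȟ^2 = 0

cover nerve:
  V1={{b},{c},{d},{a,b},{a,c},{a,d},{b,c},{b,e},{c,d},{c,e},{d,e},{a,b,c},{b,c,e},{c,d,e}} V2={{b},{d},{e},{a,b},{a,d},{a,e},{b,c},{b,e},{c,d},{c,e},{d,e},{a,b,c},{b,c,e},{c,d,e}} V3={{e},{a,e},{b,e},{c,e},{d,e},{b,c,e},{c,d,e}} V4={{a},{a,b},{a,c},{a,d},{a,e},{a,b,c}}
  V12={{b},{d},{a,b},{a,d},{b,c},{b,e},{c,d},{c,e},{d,e},{a,b,c},{b,c,e},{c,d,e}} V13={{b,e},{c,e},{d,e},{b,c,e},{c,d,e}} V14={{a,b},{a,c},{a,d},{a,b,c}} V23={{e},{a,e},{b,e},{c,e},{d,e},{b,c,e},{c,d,e}} V24={{a,b},{a,d},{a,e},{a,b,c}} V34={{a,e}}
  V123={{b,e},{c,e},{d,e},{b,c,e},{c,d,e}} V124={{a,b},{a,d},{a,b,c}} V234={{a,e}}
components per intersection:
  V1: {{b},{c},{d},{a,b},{a,c},{a,d},{b,c},{b,e},{c,d},{c,e},{d,e},{a,b,c},{b,c,e},{c,d,e}}
  V2: {{b},{d},{e},{a,b},{a,d},{a,e},{b,c},{b,e},{c,d},{c,e},{d,e},{a,b,c},{b,c,e},{c,d,e}}
  V3: {{e},{a,e},{b,e},{c,e},{d,e},{b,c,e},{c,d,e}}
  V4: {{a},{a,b},{a,c},{a,d},{a,e},{a,b,c}}
  V12: {{b},{d},{a,b},{a,d},{b,c},{b,e},{c,d},{c,e},{d,e},{a,b,c},{b,c,e},{c,d,e}}
  V13: {{b,e},{c,e},{d,e},{b,c,e},{c,d,e}}
  V14: {{a,b},{a,c},{a,b,c}} {{a,d}}
  V23: {{e},{a,e},{b,e},{c,e},{d,e},{b,c,e},{c,d,e}}
  V24: {{a,b},{a,b,c}} {{a,d}} {{a,e}}
  V34: {{a,e}}
  V123: {{b,e},{c,e},{d,e},{b,c,e},{c,d,e}}
  V124: {{a,b},{a,b,c}} {{a,d}}
  V234: {{a,e}}
C dims 4,9,4; δ0: rk 3, SNF 1^3; δ1: rk 4, SNF 1^4
Ȟ^0: (4−3)−0=1 ⇒ Z
Ȟ^1: (9−4)−3=2 ⇒ Z^2
Ȟ^2: (4−0)−4=0 ⇒ 0


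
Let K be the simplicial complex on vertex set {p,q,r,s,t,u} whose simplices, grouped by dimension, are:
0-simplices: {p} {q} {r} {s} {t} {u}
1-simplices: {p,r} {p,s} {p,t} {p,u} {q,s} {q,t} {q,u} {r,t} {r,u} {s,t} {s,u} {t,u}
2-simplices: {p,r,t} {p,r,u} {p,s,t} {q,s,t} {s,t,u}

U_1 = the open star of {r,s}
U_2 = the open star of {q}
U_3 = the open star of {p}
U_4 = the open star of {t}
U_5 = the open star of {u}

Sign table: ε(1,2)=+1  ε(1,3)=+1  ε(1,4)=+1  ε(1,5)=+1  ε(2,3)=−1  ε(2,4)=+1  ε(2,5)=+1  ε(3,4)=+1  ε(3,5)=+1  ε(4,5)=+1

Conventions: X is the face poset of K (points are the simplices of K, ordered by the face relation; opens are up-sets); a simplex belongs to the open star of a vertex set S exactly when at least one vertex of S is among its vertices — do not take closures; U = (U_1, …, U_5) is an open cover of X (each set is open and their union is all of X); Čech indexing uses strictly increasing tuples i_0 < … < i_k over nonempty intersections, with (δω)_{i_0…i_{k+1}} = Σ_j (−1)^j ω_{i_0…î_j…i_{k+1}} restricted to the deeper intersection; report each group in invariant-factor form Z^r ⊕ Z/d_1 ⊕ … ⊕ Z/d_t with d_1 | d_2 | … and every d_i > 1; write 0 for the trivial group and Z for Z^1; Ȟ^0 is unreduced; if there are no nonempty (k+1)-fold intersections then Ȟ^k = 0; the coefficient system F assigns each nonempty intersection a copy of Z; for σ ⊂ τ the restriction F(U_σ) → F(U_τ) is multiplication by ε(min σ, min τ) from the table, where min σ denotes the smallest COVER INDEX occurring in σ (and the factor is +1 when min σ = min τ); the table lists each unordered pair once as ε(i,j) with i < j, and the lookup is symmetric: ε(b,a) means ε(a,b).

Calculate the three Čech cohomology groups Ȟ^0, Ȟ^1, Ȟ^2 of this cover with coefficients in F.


Ȟ^0(U;F) ≅ Z; Ȟ^1(U;F) ≅ Z; Ȟ^2(U;F) ≅ 0

nonempty overlaps:
  U1={{r},{s},{p,r},{p,s},{q,s},{r,t},{r,u},{s,t},{s,u},{p,r,t},{p,r,u},{p,s,t},{q,s,t},{s,t,u}} U2={{q},{q,s},{q,t},{q,u},{q,s,t}} U3={{p},{p,r},{p,s},{p,t},{p,u},{p,r,t},{p,r,u},{p,s,t}} U4={{t},{p,t},{q,t},{r,t},{s,t},{t,u},{p,r,t},{p,s,t},{q,s,t},{s,t,u}} U5={{u},{p,u},{q,u},{r,u},{s,u},{t,u},{p,r,u},{s,t,u}}
  U12={{q,s},{q,s,t}} U13={{p,r},{p,s},{p,r,t},{p,r,u},{p,s,t}} U14={{r,t},{s,t},{p,r,t},{p,s,t},{q,s,t},{s,t,u}} U15={{r,u},{s,u},{p,r,u},{s,t,u}} U24={{q,t},{q,s,t}} U25={{q,u}} U34={{p,t},{p,r,t},{p,s,t}} U35={{p,u},{p,r,u}} U45={{t,u},{s,t,u}}
  U124={{q,s,t}} U134={{p,r,t},{p,s,t}} U135={{p,r,u}} U145={{s,t,u}}
C dims 5,9,4; δ0: rk 4, SNF 1^4; δ1: rk 4, SNF 1^4
degree 0: 5−4−0 = 1 → Ȟ^0 ≅ Z
degree 1: 9−4−4 = 1 → Ȟ^1 ≅ Z
degree 2: 4−0−4 = 0 → Ȟ^2 ≅ 0


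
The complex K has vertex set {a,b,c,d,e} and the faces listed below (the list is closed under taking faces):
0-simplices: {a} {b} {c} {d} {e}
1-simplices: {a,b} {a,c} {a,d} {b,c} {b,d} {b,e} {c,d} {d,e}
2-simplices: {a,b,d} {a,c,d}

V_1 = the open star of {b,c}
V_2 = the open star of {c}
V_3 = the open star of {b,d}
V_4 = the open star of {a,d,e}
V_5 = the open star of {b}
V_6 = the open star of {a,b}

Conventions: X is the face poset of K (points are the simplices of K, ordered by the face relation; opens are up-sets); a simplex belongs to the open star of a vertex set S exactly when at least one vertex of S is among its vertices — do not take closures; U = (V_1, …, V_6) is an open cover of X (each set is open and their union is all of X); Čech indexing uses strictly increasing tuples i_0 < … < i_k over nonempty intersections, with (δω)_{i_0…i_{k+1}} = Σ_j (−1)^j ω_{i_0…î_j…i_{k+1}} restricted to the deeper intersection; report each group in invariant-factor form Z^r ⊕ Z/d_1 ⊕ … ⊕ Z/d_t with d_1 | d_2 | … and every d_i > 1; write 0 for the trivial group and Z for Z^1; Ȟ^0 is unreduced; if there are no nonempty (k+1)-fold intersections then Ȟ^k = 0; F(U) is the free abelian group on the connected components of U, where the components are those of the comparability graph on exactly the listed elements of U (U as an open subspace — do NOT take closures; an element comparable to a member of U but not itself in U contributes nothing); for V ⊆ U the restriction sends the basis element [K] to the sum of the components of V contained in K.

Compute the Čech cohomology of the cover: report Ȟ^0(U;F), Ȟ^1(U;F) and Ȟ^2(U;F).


Ȟ^0 = Z,  Ȟ^1 = Z^2,  Ȟ^2 = 0

nerve of the cover:
  V1={{b},{c},{a,b},{a,c},{b,c},{b,d},{b,e},{c,d},{a,b,d},{a,c,d}} V2={{c},{a,c},{b,c},{c,d},{a,c,d}} V3={{b},{d},{a,b},{a,d},{b,c},{b,d},{b,e},{c,d},{d,e},{a,b,d},{a,c,d}} V4={{a},{d},{e},{a,b},{a,c},{a,d},{b,d},{b,e},{c,d},{d,e},{a,b,d},{a,c,d}} V5={{b},{a,b},{b,c},{b,d},{b,e},{a,b,d}} V6={{a},{b},{a,b},{a,c},{a,d},{b,c},{b,d},{b,e},{a,b,d},{a,c,d}}
  V12={{c},{a,c},{b,c},{c,d},{a,c,d}} V13={{b},{a,b},{b,c},{b,d},{b,e},{c,d},{a,b,d},{a,c,d}} V14={{a,b},{a,c},{b,d},{b,e},{c,d},{a,b,d},{a,c,d}} V15={{b},{a,b},{b,c},{b,d},{b,e},{a,b,d}} V16={{b},{a,b},{a,c},{b,c},{b,d},{b,e},{a,b,d},{a,c,d}} V23={{b,c},{c,d},{a,c,d}} V24={{a,c},{c,d},{a,c,d}} V25={{b,c}} V26={{a,c},{b,c},{a,c,d}} V34={{d},{a,b},{a,d},{b,d},{b,e},{c,d},{d,e},{a,b,d},{a,c,d}} V35={{b},{a,b},{b,c},{b,d},{b,e},{a,b,d}} V36={{b},{a,b},{a,d},{b,c},{b,d},{b,e},{a,b,d},{a,c,d}} V45={{a,b},{b,d},{b,e},{a,b,d}} V46={{a},{a,b},{a,c},{a,d},{b,d},{b,e},{a,b,d},{a,c,d}} V56={{b},{a,b},{b,c},{b,d},{b,e},{a,b,d}}
  V123={{b,c},{c,d},{a,c,d}} V124={{a,c},{c,d},{a,c,d}} V125={{b,c}} V126={{a,c},{b,c},{a,c,d}} V134={{a,b},{b,d},{b,e},{c,d},{a,b,d},{a,c,d}} V135={{b},{a,b},{b,c},{b,d},{b,e},{a,b,d}} V136={{b},{a,b},{b,c},{b,d},{b,e},{a,b,d},{a,c,d}} V145={{a,b},{b,d},{b,e},{a,b,d}} V146={{a,b},{a,c},{b,d},{b,e},{a,b,d},{a,c,d}} V156={{b},{a,b},{b,c},{b,d},{b,e},{a,b,d}} V234={{c,d},{a,c,d}} V235={{b,c}} V236={{b,c},{a,c,d}} V246={{a,c},{a,c,d}} V256={{b,c}} V345={{a,b},{b,d},{b,e},{a,b,d}} V346={{a,b},{a,d},{b,d},{b,e},{a,b,d},{a,c,d}} V356={{b},{a,b},{b,c},{b,d},{b,e},{a,b,d}} V456={{a,b},{b,d},{b,e},{a,b,d}}
  V1234={{c,d},{a,c,d}} V1235={{b,c}} V1236={{b,c},{a,c,d}} V1246={{a,c},{a,c,d}} V1256={{b,c}} V1345={{a,b},{b,d},{b,e},{a,b,d}} V1346={{a,b},{b,d},{b,e},{a,b,d},{a,c,d}} V1356={{b},{a,b},{b,c},{b,d},{b,e},{a,b,d}} V1456={{a,b},{b,d},{b,e},{a,b,d}} V2346={{a,c,d}} V2356={{b,c}} V3456={{a,b},{b,d},{b,e},{a,b,d}}
  V12346={{a,c,d}} V12356={{b,c}} V13456={{a,b},{b,d},{b,e},{a,b,d}}
components per intersection:
  V1: {{b},{c},{a,b},{a,c},{b,c},{b,d},{b,e},{c,d},{a,b,d},{a,c,d}}
  V2: {{c},{a,c},{b,c},{c,d},{a,c,d}}
  V3: {{b},{d},{a,b},{a,d},{b,c},{b,d},{b,e},{c,d},{d,e},{a,b,d},{a,c,d}}
  V4: {{a},{d},{e},{a,b},{a,c},{a,d},{b,d},{b,e},{c,d},{d,e},{a,b,d},{a,c,d}}
  V5: {{b},{a,b},{b,c},{b,d},{b,e},{a,b,d}}
  V6: {{a},{b},{a,b},{a,c},{a,d},{b,c},{b,d},{b,e},{a,b,d},{a,c,d}}
  V12: {{c},{a,c},{b,c},{c,d},{a,c,d}}
  V13: {{b},{a,b},{b,c},{b,d},{b,e},{a,b,d}} {{c,d},{a,c,d}}
  V14: {{a,b},{b,d},{a,b,d}} {{a,c},{c,d},{a,c,d}} {{b,e}}
  V15: {{b},{a,b},{b,c},{b,d},{b,e},{a,b,d}}
  V16: {{b},{a,b},{b,c},{b,d},{b,e},{a,b,d}} {{a,c},{a,c,d}}
  V23: {{b,c}} {{c,d},{a,c,d}}
  V24: {{a,c},{c,d},{a,c,d}}
  V25: {{b,c}}
  V26: {{a,c},{a,c,d}} {{b,c}}
  V34: {{d},{a,b},{a,d},{b,d},{c,d},{d,e},{a,b,d},{a,c,d}} {{b,e}}
  V35: {{b},{a,b},{b,c},{b,d},{b,e},{a,b,d}}
  V36: {{b},{a,b},{a,d},{b,c},{b,d},{b,e},{a,b,d},{a,c,d}}
  V45: {{a,b},{b,d},{a,b,d}} {{b,e}}
  V46: {{a},{a,b},{a,c},{a,d},{b,d},{a,b,d},{a,c,d}} {{b,e}}
  V56: {{b},{a,b},{b,c},{b,d},{b,e},{a,b,d}}
  V123: {{b,c}} {{c,d},{a,c,d}}
  V124: {{a,c},{c,d},{a,c,d}}
  V125: {{b,c}}
  V126: {{a,c},{a,c,d}} {{b,c}}
  V134: {{a,b},{b,d},{a,b,d}} {{b,e}} {{c,d},{a,c,d}}
  V135: {{b},{a,b},{b,c},{b,d},{b,e},{a,b,d}}
  V136: {{b},{a,b},{b,c},{b,d},{b,e},{a,b,d}} {{a,c,d}}
  V145: {{a,b},{b,d},{a,b,d}} {{b,e}}
  V146: {{a,b},{b,d},{a,b,d}} {{a,c},{a,c,d}} {{b,e}}
  V156: {{b},{a,b},{b,c},{b,d},{b,e},{a,b,d}}
  V234: {{c,d},{a,c,d}}
  V235: {{b,c}}
  V236: {{b,c}} {{a,c,d}}
  V246: {{a,c},{a,c,d}}
  V256: {{b,c}}
  V345: {{a,b},{b,d},{a,b,d}} {{b,e}}
  V346: {{a,b},{a,d},{b,d},{a,b,d},{a,c,d}} {{b,e}}
  V356: {{b},{a,b},{b,c},{b,d},{b,e},{a,b,d}}
  V456: {{a,b},{b,d},{a,b,d}} {{b,e}}
  V1234: {{c,d},{a,c,d}}
  V1235: {{b,c}}
  V1236: {{b,c}} {{a,c,d}}
  V1246: {{a,c},{a,c,d}}
  V1256: {{b,c}}
  V1345: {{a,b},{b,d},{a,b,d}} {{b,e}}
  V1346: {{a,b},{b,d},{a,b,d}} {{b,e}} {{a,c,d}}
  V1356: {{b},{a,b},{b,c},{b,d},{b,e},{a,b,d}}
  V1456: {{a,b},{b,d},{a,b,d}} {{b,e}}
  V2346: {{a,c,d}}
  V2356: {{b,c}}
  V3456: {{a,b},{b,d},{a,b,d}} {{b,e}}
  V12346: {{a,c,d}}
  V12356: {{b,c}}
  V13456: {{a,b},{b,d},{a,b,d}} {{b,e}}
C dims 6,24,31,18; δ0: rk 5, SNF 1^5; δ1: rk 17, SNF 1^17; δ2: rk 14, SNF 1^14
Ȟ^0 = (6 − 5) − 0 = 1, so Ȟ^0 ≅ Z
Ȟ^1 = (24 − 17) − 5 = 2, so Ȟ^1 ≅ Z^2
Ȟ^2 = (31 − 14) − 17 = 0, so Ȟ^2 ≅ 0


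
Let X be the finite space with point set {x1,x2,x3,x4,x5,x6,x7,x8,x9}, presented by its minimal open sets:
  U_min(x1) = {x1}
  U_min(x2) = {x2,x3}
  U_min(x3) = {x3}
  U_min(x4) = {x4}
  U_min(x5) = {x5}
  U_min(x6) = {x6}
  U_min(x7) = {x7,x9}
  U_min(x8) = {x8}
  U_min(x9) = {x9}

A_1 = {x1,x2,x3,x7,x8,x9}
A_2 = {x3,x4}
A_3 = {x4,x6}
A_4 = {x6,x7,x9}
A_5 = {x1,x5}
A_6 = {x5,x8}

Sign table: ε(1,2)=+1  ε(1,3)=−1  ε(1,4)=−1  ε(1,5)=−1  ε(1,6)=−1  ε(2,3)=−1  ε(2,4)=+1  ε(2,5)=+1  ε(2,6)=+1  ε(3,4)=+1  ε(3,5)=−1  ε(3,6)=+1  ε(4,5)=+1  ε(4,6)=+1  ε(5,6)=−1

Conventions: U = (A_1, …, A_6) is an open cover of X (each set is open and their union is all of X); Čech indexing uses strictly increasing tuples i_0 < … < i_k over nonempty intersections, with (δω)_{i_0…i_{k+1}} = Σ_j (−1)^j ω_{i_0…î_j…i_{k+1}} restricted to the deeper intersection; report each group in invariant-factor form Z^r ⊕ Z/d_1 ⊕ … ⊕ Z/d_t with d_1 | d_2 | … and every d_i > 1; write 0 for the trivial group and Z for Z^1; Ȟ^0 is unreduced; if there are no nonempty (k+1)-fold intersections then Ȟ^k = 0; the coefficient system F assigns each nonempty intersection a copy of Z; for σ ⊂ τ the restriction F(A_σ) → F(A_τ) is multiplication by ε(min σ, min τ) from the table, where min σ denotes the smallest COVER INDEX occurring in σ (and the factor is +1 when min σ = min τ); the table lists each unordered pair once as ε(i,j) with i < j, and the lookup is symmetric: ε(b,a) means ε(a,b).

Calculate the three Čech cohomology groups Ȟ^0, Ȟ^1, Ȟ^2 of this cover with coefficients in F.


Ȟ^0(U;F) ≅ 0, Ȟ^1(U;F) ≅ Z ⊕ Z/2 and Ȟ^2(U;F) ≅ 0

intersection data:
  A12={x3} A14={x7,x9} A15={x1} A16={x8} A23={x4} A34={x6} A56={x5}
C dims 6,7; δ0: rk 6, SNF 1^5·2
Ȟ^0 = (6 − 6) − 0 = 0, so Ȟ^0 ≅ 0
Ȟ^1 = (7 − 0) − 6 = 1 plus torsion [2], so Ȟ^1 ≅ Z ⊕ Z/2
Ȟ^2 = (0 − 0) − 0 = 0, so Ȟ^2 ≅ 0


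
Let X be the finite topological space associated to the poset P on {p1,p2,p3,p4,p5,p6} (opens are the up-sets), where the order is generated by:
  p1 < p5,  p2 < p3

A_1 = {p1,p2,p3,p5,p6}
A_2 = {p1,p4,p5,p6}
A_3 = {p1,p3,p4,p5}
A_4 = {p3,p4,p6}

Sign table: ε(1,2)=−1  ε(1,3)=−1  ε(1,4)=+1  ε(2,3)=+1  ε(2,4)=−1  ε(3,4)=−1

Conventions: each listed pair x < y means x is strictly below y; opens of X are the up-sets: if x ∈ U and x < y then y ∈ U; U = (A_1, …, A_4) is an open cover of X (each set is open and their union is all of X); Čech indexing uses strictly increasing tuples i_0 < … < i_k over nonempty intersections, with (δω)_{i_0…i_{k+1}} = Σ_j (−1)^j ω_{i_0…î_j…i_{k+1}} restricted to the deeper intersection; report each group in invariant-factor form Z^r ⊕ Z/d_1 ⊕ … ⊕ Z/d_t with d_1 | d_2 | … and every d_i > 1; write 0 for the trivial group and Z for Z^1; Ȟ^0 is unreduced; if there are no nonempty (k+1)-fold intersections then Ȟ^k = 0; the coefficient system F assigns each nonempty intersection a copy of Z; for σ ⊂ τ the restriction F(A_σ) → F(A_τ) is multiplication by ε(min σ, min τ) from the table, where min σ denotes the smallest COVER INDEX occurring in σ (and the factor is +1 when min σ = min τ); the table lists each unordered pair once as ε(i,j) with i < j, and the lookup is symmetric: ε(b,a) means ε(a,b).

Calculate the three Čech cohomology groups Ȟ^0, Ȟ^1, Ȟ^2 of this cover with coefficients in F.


nerve simplices:
  A12={p1,p5,p6} A13={p1,p3,p5} A14={p3,p6} A23={p1,p4,p5} A24={p4,p6} A34={p3,p4}
  A123={p1,p5} A124={p6} A134={p3} A234={p4}
C dims 4,6,4; δ0: rk 3, SNF 1^3; δ1: rk 3, SNF 1^3
degree 0: 4−3−0 = 1 → Ȟ^0 ≅ Z
degree 1: 6−3−3 = 0 → Ȟ^1 ≅ 0
degree 2: 4−0−3 = 1 → Ȟ^2 ≅ Z

Ȟ^0(U;F) ≅ Z,  Ȟ^1(U;F) ≅ 0,  Ȟ^2(U;F) ≅ Z


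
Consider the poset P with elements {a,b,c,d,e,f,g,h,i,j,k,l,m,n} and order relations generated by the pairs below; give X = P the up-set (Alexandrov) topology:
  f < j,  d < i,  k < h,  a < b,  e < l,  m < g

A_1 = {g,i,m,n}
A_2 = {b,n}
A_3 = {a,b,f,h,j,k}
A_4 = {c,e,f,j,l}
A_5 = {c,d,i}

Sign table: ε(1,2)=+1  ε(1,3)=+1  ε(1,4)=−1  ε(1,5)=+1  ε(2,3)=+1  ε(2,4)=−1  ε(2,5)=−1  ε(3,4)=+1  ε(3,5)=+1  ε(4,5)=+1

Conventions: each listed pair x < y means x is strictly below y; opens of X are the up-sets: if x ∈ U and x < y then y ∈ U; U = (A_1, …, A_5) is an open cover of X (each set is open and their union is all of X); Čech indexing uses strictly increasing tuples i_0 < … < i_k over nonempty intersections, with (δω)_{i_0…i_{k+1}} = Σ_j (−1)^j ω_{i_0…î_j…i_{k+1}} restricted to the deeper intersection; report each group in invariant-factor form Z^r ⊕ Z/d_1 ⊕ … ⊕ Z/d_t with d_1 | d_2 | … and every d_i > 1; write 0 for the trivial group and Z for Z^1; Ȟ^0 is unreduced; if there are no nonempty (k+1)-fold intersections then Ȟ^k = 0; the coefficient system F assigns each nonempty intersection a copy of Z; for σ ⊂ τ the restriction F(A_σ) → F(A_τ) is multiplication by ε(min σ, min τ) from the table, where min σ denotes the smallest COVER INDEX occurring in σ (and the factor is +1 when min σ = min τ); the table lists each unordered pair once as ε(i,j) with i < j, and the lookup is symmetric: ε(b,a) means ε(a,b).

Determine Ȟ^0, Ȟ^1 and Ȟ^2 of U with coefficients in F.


nonempty intersections:
  A12={n} A15={i} A23={b} A34={f,j} A45={c}
C dims 5,5; δ0: rk 4, SNF 1^4
Ȟ^0: (5−4)−0=1 ⇒ Z
Ȟ^1: (5−0)−4=1 ⇒ Z
Ȟ^2: (0−0)−0=0 ⇒ 0

Ȟ^0(U;F) ≅ Z; Ȟ^1(U;F) ≅ Z; Ȟ^2(U;F) ≅ 0


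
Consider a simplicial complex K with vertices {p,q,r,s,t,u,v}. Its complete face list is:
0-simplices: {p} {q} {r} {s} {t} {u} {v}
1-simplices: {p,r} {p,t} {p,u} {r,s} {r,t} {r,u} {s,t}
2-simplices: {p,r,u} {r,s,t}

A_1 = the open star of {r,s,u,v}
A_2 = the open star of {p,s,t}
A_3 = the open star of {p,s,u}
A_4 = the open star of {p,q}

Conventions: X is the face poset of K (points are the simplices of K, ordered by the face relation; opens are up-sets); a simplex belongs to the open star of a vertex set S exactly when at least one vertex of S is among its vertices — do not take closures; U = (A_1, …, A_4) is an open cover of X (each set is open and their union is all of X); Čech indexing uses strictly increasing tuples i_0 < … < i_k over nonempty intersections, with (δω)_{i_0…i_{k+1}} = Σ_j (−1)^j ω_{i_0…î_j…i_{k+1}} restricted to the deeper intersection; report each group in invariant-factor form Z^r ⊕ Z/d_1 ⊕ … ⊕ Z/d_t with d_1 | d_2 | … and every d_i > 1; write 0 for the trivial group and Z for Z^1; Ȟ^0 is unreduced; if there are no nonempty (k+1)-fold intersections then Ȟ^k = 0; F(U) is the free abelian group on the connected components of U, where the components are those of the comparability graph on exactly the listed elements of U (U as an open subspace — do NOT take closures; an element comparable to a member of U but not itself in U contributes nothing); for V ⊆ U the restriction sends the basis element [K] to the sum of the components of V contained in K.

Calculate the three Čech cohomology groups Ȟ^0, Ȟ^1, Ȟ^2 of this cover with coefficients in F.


intersection data:
  A1={{r},{s},{u},{v},{p,r},{p,u},{r,s},{r,t},{r,u},{s,t},{p,r,u},{r,s,t}} A2={{p},{s},{t},{p,r},{p,t},{p,u},{r,s},{r,t},{s,t},{p,r,u},{r,s,t}} A3={{p},{s},{u},{p,r},{p,t},{p,u},{r,s},{r,u},{s,t},{p,r,u},{r,s,t}} A4={{p},{q},{p,r},{p,t},{p,u},{p,r,u}}
  A12={{s},{p,r},{p,u},{r,s},{r,t},{s,t},{p,r,u},{r,s,t}} A13={{s},{u},{p,r},{p,u},{r,s},{r,u},{s,t},{p,r,u},{r,s,t}} A14={{p,r},{p,u},{p,r,u}} A23={{p},{s},{p,r},{p,t},{p,u},{r,s},{s,t},{p,r,u},{r,s,t}} A24={{p},{p,r},{p,t},{p,u},{p,r,u}} A34={{p},{p,r},{p,t},{p,u},{p,r,u}}
  A123={{s},{p,r},{p,u},{r,s},{s,t},{p,r,u},{r,s,t}} A124={{p,r},{p,u},{p,r,u}} A134={{p,r},{p,u},{p,r,u}} A234={{p},{p,r},{p,t},{p,u},{p,r,u}}
  A1234={{p,r},{p,u},{p,r,u}}
components per intersection:
  A1: {{r},{s},{u},{p,r},{p,u},{r,s},{r,t},{r,u},{s,t},{p,r,u},{r,s,t}} {{v}}
  A2: {{p},{s},{t},{p,r},{p,t},{p,u},{r,s},{r,t},{s,t},{p,r,u},{r,s,t}}
  A3: {{p},{u},{p,r},{p,t},{p,u},{r,u},{p,r,u}} {{s},{r,s},{s,t},{r,s,t}}
  A4: {{p},{p,r},{p,t},{p,u},{p,r,u}} {{q}}
  A12: {{s},{r,s},{r,t},{s,t},{r,s,t}} {{p,r},{p,u},{p,r,u}}
  A13: {{s},{r,s},{s,t},{r,s,t}} {{u},{p,r},{p,u},{r,u},{p,r,u}}
  A14: {{p,r},{p,u},{p,r,u}}
  A23: {{p},{p,r},{p,t},{p,u},{p,r,u}} {{s},{r,s},{s,t},{r,s,t}}
  A24: {{p},{p,r},{p,t},{p,u},{p,r,u}}
  A34: {{p},{p,r},{p,t},{p,u},{p,r,u}}
  A123: {{s},{r,s},{s,t},{r,s,t}} {{p,r},{p,u},{p,r,u}}
  A124: {{p,r},{p,u},{p,r,u}}
  A134: {{p,r},{p,u},{p,r,u}}
  A234: {{p},{p,r},{p,t},{p,u},{p,r,u}}
  A1234: {{p,r},{p,u},{p,r,u}}
C dims 7,9,5,1; δ0: rk 4, SNF 1^4; δ1: rk 4, SNF 1^4; δ2: rk 1, SNF 1^1
Ȟ^0 = (7 − 4) − 0 = 3, so Ȟ^0 ≅ Z^3
Ȟ^1 = (9 − 4) − 4 = 1, so Ȟ^1 ≅ Z
Ȟ^2 = (5 − 1) − 4 = 0, so Ȟ^2 ≅ 0

Ȟ^0 = Z^3,  Ȟ^1 = Z,  Ȟ^2 = 0


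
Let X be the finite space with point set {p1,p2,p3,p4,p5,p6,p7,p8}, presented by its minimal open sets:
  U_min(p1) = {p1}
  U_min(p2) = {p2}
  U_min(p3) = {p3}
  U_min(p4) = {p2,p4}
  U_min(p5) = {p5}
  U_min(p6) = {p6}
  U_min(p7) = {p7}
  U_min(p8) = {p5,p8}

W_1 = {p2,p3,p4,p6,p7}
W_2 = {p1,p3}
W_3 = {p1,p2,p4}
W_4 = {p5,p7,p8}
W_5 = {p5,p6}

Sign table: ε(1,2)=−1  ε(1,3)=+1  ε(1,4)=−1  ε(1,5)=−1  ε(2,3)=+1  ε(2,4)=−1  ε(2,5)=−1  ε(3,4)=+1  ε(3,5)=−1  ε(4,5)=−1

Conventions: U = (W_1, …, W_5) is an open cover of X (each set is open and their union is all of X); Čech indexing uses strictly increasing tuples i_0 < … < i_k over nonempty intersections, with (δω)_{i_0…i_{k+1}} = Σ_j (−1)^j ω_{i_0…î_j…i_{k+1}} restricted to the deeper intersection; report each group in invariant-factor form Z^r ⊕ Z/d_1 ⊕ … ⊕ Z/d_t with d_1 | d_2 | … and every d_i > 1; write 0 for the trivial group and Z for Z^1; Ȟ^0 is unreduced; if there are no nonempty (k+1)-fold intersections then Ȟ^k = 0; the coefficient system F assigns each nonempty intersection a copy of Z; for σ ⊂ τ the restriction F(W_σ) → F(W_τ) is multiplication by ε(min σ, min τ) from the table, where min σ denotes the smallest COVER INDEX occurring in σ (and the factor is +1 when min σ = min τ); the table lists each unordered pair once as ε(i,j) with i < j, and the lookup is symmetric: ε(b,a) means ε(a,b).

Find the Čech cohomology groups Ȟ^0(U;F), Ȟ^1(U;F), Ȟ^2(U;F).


cover nerve:
  W12={p3} W13={p2,p4} W14={p7} W15={p6} W23={p1} W45={p5}
C dims 5,6; δ0: rk 5, SNF 1^4·2
Ȟ^0: (5−5)−0=0 ⇒ 0
Ȟ^1: (6−0)−5=1 plus torsion [2] ⇒ Z ⊕ Z/2
Ȟ^2: (0−0)−0=0 ⇒ 0

Ȟ^0 ≅ 0, Ȟ^1 ≅ Z ⊕ Z/2 and Ȟ^2 ≅ 0


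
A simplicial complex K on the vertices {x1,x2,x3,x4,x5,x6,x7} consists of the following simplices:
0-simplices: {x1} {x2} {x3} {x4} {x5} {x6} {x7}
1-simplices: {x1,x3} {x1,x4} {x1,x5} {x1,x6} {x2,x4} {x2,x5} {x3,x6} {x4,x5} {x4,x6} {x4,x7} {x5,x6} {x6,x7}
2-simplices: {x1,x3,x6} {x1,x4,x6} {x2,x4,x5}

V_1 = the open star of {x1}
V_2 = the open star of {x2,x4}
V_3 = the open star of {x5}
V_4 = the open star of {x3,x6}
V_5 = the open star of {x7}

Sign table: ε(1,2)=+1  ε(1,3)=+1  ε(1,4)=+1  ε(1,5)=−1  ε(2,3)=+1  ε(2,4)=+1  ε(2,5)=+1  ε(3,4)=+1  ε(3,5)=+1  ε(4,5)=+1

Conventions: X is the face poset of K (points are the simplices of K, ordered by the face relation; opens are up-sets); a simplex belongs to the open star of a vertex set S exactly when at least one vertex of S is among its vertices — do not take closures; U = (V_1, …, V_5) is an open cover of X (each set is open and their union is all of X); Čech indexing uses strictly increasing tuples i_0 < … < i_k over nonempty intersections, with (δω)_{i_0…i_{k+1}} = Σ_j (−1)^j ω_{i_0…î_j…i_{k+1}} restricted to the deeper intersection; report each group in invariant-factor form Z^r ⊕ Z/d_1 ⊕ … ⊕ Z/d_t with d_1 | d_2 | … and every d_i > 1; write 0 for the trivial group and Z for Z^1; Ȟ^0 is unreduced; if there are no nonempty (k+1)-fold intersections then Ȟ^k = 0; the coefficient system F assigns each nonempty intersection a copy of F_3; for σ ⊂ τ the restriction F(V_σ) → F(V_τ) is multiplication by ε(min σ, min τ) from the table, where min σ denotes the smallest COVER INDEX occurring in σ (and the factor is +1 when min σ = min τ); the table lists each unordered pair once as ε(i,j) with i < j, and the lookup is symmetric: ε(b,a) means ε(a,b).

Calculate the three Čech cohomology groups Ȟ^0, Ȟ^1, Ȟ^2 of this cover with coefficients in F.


nerve simplices:
  V1={{x1},{x1,x3},{x1,x4},{x1,x5},{x1,x6},{x1,x3,x6},{x1,x4,x6}} V2={{x2},{x4},{x1,x4},{x2,x4},{x2,x5},{x4,x5},{x4,x6},{x4,x7},{x1,x4,x6},{x2,x4,x5}} V3={{x5},{x1,x5},{x2,x5},{x4,x5},{x5,x6},{x2,x4,x5}} V4={{x3},{x6},{x1,x3},{x1,x6},{x3,x6},{x4,x6},{x5,x6},{x6,x7},{x1,x3,x6},{x1,x4,x6}} V5={{x7},{x4,x7},{x6,x7}}
  V12={{x1,x4},{x1,x4,x6}} V13={{x1,x5}} V14={{x1,x3},{x1,x6},{x1,x3,x6},{x1,x4,x6}} V23={{x2,x5},{x4,x5},{x2,x4,x5}} V24={{x4,x6},{x1,x4,x6}} V25={{x4,x7}} V34={{x5,x6}} V45={{x6,x7}}
  V124={{x1,x4,x6}}
C dims 5,8,1; δ0: rk_F3 4; δ1: rk_F3 1
degree 0: 5−4−0 = 1 → Ȟ^0 ≅ Z/3
degree 1: 8−1−4 = 3 → Ȟ^1 ≅ Z/3 ⊕ Z/3 ⊕ Z/3
degree 2: 1−0−1 = 0 → Ȟ^2 ≅ 0

Ȟ^0 ≅ Z/3, Ȟ^1 ≅ Z/3 ⊕ Z/3 ⊕ Z/3, Ȟ^2 ≅ 0


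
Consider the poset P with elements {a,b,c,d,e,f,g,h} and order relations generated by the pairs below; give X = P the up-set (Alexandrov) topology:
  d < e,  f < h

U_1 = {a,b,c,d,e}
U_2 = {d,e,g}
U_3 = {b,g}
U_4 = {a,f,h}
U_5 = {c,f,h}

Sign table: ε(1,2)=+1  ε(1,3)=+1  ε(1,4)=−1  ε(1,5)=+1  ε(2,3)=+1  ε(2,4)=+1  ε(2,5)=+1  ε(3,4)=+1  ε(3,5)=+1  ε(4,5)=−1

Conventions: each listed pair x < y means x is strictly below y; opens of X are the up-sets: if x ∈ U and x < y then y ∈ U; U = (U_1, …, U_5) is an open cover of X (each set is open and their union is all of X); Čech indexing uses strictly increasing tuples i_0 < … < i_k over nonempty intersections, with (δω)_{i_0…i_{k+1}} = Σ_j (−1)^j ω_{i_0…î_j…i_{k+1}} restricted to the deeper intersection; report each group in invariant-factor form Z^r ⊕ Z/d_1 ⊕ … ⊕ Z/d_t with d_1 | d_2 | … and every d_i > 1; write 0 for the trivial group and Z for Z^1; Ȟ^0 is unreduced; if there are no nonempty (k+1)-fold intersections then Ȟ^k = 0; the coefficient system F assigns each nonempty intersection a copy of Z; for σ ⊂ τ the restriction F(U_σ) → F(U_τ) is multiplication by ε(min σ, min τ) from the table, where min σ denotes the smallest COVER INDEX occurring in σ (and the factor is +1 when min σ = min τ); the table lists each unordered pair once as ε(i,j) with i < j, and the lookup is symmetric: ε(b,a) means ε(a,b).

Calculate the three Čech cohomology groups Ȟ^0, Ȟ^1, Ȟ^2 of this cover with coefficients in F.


intersection data:
  U12={d,e} U13={b} U14={a} U15={c} U23={g} U45={f,h}
C dims 5,6; δ0: rk 4, SNF 1^4
Ȟ^0 = (5 − 4) − 0 = 1, so Ȟ^0 ≅ Z
Ȟ^1 = (6 − 0) − 4 = 2, so Ȟ^1 ≅ Z^2
Ȟ^2 = (0 − 0) − 0 = 0, so Ȟ^2 ≅ 0

Ȟ^0 = Z, Ȟ^1 = Z^2, Ȟ^2 = 0


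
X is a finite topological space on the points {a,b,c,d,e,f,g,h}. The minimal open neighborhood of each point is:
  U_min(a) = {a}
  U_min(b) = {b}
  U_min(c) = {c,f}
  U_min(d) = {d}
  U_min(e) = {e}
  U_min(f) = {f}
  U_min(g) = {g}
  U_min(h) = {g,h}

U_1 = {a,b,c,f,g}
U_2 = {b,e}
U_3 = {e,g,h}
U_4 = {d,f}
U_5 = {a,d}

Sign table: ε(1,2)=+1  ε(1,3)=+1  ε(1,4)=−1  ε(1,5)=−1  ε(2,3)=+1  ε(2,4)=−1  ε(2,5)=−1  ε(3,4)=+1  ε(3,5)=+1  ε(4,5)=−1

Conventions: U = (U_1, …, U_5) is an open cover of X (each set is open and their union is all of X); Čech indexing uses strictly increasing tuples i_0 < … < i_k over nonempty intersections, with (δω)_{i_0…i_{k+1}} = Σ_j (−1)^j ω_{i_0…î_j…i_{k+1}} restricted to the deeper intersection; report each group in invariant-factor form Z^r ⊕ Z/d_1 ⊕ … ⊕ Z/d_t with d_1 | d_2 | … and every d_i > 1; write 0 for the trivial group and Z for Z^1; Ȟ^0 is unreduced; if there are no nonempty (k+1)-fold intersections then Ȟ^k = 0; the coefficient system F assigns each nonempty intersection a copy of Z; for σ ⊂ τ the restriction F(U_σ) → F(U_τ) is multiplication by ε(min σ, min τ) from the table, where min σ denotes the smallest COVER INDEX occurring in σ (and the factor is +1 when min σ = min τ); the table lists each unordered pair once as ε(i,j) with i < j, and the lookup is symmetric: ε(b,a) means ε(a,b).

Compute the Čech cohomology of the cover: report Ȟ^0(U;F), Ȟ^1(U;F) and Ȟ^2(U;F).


Ȟ^0 ≅ 0; Ȟ^1 ≅ Z ⊕ Z/2; Ȟ^2 ≅ 0

nerve of the cover:
  U12={b} U13={g} U14={f} U15={a} U23={e} U45={d}
C dims 5,6; δ0: rk 5, SNF 1^4·2
Ȟ^0 = (5 − 5) − 0 = 0, so Ȟ^0 ≅ 0
Ȟ^1 = (6 − 0) − 5 = 1 plus torsion [2], so Ȟ^1 ≅ Z ⊕ Z/2
Ȟ^2 = (0 − 0) − 0 = 0, so Ȟ^2 ≅ 0


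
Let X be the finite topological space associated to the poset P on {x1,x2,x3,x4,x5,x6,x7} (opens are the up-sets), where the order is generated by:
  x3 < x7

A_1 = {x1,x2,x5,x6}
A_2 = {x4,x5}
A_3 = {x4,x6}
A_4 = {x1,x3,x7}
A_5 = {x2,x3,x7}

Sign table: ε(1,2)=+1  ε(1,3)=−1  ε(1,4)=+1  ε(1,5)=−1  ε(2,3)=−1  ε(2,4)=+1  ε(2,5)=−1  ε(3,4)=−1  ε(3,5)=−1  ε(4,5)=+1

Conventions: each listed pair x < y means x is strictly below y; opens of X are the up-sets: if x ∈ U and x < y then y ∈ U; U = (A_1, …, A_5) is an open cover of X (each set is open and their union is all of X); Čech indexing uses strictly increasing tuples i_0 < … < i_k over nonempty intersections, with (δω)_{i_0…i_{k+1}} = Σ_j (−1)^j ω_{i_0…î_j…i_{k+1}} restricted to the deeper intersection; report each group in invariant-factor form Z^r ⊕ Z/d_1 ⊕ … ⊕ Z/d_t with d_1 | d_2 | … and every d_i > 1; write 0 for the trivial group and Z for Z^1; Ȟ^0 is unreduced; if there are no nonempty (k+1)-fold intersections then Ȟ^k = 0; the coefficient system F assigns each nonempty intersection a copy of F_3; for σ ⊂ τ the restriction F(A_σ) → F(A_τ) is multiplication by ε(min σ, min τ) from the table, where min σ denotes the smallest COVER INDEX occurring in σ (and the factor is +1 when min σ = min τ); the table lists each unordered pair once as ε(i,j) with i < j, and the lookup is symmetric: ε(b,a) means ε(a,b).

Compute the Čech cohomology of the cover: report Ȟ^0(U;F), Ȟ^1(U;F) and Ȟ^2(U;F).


intersection data:
  A12={x5} A13={x6} A14={x1} A15={x2} A23={x4} A45={x3,x7}
C dims 5,6; δ0: rk_F3 5
Ȟ^0 = (5 − 5) − 0 = 0, so Ȟ^0 ≅ 0
Ȟ^1 = (6 − 0) − 5 = 1, so Ȟ^1 ≅ Z/3
Ȟ^2 = (0 − 0) − 0 = 0, so Ȟ^2 ≅ 0

Ȟ^0 ≅ 0, Ȟ^1 ≅ Z/3 and Ȟ^2 ≅ 0


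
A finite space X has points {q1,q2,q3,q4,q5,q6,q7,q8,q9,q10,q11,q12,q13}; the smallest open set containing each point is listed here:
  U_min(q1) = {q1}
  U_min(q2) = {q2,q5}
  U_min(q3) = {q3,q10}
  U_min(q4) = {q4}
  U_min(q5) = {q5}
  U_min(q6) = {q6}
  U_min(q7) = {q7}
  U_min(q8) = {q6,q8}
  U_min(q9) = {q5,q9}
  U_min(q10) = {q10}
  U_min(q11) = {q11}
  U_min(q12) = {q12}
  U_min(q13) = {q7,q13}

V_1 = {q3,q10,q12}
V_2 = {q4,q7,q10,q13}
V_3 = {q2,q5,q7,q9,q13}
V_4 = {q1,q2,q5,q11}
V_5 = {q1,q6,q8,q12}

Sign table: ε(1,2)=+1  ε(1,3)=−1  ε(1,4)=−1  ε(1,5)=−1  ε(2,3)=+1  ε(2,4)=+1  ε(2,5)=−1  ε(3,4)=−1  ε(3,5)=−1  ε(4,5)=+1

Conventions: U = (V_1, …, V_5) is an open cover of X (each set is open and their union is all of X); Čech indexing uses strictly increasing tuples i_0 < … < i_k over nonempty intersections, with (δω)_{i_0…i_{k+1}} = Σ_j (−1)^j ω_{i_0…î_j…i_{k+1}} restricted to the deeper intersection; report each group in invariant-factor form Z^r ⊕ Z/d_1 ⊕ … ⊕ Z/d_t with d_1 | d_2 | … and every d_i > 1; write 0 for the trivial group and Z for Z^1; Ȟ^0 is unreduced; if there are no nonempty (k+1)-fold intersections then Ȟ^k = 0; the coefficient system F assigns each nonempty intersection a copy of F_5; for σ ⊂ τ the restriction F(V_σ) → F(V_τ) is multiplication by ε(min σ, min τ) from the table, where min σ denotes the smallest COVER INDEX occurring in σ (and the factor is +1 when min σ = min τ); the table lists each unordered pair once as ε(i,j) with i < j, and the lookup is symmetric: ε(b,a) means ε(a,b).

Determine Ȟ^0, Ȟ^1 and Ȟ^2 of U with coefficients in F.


Ȟ^0(U;F) ≅ Z/5; Ȟ^1(U;F) ≅ Z/5; Ȟ^2(U;F) ≅ 0

intersection data:
  V12={q10} V15={q12} V23={q7,q13} V34={q2,q5} V45={q1}
C dims 5,5; δ0: rk_F5 4
Ȟ^0 = (5 − 4) − 0 = 1, so Ȟ^0 ≅ Z/5
Ȟ^1 = (5 − 0) − 4 = 1, so Ȟ^1 ≅ Z/5
Ȟ^2 = (0 − 0) − 0 = 0, so Ȟ^2 ≅ 0


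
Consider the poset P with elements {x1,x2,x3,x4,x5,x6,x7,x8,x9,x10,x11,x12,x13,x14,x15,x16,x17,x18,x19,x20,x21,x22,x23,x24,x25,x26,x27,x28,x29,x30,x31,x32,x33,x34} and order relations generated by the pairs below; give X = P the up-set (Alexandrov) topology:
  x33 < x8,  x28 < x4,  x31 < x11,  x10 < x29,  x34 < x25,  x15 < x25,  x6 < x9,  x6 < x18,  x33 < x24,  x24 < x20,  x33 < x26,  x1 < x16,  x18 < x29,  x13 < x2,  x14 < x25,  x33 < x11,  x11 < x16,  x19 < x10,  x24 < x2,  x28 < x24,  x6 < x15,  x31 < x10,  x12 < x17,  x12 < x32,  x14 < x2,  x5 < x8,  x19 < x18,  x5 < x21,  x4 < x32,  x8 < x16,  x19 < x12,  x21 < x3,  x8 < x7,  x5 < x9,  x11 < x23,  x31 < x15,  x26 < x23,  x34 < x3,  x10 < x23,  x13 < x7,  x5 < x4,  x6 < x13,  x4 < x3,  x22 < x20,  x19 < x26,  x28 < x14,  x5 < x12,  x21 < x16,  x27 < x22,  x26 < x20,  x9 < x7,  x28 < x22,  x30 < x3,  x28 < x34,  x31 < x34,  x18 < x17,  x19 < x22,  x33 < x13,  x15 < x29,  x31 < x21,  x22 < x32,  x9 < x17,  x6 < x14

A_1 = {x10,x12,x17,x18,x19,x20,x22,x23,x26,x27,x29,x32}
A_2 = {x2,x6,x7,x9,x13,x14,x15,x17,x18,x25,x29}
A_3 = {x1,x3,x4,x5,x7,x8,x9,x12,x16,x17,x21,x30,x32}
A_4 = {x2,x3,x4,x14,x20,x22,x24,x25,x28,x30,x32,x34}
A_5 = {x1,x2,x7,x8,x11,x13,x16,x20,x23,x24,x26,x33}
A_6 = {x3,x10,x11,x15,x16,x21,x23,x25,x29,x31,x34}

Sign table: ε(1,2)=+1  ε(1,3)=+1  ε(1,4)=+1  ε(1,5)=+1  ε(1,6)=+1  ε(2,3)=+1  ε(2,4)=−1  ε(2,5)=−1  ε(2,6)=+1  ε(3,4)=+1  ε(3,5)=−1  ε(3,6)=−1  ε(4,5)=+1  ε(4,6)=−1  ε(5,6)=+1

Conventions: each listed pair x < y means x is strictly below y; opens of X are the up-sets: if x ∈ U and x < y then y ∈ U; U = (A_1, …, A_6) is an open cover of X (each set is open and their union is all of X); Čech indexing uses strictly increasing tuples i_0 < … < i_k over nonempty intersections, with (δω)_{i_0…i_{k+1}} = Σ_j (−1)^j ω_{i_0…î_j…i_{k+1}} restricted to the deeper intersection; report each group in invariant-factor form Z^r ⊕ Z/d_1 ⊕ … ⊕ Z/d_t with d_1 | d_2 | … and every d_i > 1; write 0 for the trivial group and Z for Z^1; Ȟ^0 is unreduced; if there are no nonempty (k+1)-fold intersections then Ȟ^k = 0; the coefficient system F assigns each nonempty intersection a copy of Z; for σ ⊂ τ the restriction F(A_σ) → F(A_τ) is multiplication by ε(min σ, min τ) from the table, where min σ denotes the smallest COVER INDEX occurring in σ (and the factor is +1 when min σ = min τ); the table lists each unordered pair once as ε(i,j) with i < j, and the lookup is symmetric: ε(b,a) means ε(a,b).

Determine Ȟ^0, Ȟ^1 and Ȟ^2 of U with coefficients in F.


Ȟ^0 ≅ 0, Ȟ^1 ≅ Z/2, Ȟ^2 ≅ Z

nerve of the cover:
  A12={x17,x18,x29} A13={x12,x17,x32} A14={x20,x22,x32} A15={x20,x23,x26} A16={x10,x23,x29} A23={x7,x9,x17} A24={x2,x14,x25} A25={x2,x7,x13} A26={x15,x25,x29} A34={x3,x4,x30,x32} A35={x1,x7,x8,x16} A36={x3,x16,x21} A45={x2,x20,x24} A46={x3,x25,x34} A56={x11,x16,x23}
  A123={x17} A126={x29} A134={x32} A145={x20} A156={x23} A235={x7} A245={x2} A246={x25} A346={x3} A356={x16}
C dims 6,15,10; δ0: rk 6, SNF 1^5·2; δ1: rk 9, SNF 1^9
Ȟ^0 = (6 − 6) − 0 = 0, so Ȟ^0 ≅ 0
Ȟ^1 = (15 − 9) − 6 = 0 plus torsion [2], so Ȟ^1 ≅ Z/2
Ȟ^2 = (10 − 0) − 9 = 1, so Ȟ^2 ≅ Z
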